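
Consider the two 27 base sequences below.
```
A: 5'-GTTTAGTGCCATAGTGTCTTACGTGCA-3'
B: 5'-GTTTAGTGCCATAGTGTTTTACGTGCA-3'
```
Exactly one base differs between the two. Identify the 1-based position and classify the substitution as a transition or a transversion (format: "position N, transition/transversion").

The sequences differ only at position 18: C→T (pyrimidine→pyrimidine), a transition.

position 18, transition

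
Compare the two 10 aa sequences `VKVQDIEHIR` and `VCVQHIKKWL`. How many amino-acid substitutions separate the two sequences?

The sequences differ at positions 2, 5, 7, 8, 9, 10 (1-based) — 6 in total.

6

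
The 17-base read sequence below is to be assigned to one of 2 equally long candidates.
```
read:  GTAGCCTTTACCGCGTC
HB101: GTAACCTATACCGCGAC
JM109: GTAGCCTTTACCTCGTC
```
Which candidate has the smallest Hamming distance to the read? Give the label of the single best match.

Hamming distances to read — HB101: 3; JM109: 1.
Smallest is JM109 with 1 mismatch.

JM109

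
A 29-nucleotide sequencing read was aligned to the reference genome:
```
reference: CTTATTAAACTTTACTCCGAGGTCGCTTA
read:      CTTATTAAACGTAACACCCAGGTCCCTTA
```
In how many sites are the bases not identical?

Comparing position by position, 5 sites differ: 11 (T/G), 13 (T/A), 16 (T/A), 19 (G/C), 25 (G/C).

5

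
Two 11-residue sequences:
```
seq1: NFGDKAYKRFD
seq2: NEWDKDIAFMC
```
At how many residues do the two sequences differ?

Comparing position by position, 8 residues differ: 2 (F/E), 3 (G/W), 6 (A/D), 7 (Y/I), 8 (K/A), 9 (R/F), 10 (F/M), 11 (D/C).

8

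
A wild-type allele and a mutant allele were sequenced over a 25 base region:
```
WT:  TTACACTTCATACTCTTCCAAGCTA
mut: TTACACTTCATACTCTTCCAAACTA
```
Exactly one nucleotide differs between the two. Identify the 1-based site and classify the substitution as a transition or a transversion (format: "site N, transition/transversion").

Site 22 changes G→A. G is a purine and A is a purine, so this is a transition.

site 22, transition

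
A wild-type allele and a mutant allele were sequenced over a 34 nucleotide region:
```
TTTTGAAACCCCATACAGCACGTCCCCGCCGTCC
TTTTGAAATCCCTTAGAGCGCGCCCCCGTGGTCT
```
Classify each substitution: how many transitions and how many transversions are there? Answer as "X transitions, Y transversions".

5 transitions, 3 transversions

Mismatches (1-based):
base 9: C→T (pyrimidine→pyrimidine, transition)
base 13: A→T (purine→pyrimidine, transversion)
base 16: C→G (pyrimidine→purine, transversion)
base 20: A→G (purine→purine, transition)
base 23: T→C (pyrimidine→pyrimidine, transition)
base 29: C→T (pyrimidine→pyrimidine, transition)
base 30: C→G (pyrimidine→purine, transversion)
base 34: C→T (pyrimidine→pyrimidine, transition)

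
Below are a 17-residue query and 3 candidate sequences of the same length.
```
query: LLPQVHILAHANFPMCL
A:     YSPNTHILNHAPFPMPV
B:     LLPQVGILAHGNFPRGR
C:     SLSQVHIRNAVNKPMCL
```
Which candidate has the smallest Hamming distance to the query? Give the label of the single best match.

A differs at 8 positions; B differs at 5 positions; C differs at 7 positions. The closest is B.

B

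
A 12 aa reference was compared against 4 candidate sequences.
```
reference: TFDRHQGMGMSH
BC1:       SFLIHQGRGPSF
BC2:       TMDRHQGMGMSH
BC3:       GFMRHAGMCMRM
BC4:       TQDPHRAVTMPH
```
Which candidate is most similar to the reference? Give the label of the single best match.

BC2

Hamming distances to reference — BC1: 6; BC2: 1; BC3: 6; BC4: 7.
Smallest is BC2 with 1 mismatch.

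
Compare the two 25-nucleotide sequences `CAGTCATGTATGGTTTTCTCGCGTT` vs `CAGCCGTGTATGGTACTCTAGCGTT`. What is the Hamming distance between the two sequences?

Comparing position by position, 5 sites differ: 4 (T/C), 6 (A/G), 15 (T/A), 16 (T/C), 20 (C/A).

5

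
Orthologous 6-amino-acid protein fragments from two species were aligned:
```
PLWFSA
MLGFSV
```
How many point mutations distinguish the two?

Comparing position by position, 3 positions differ: 1 (P/M), 3 (W/G), 6 (A/V).

3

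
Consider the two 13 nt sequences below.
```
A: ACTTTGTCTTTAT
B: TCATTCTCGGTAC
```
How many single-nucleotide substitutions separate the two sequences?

6

Mismatches (1-based): base 1: A→T; base 3: T→A; base 6: G→C; base 9: T→G; base 10: T→G; base 13: T→C.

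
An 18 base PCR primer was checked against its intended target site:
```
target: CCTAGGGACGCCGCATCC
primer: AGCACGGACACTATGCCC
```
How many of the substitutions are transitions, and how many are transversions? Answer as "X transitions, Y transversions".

Transitions (purine↔purine or pyrimidine↔pyrimidine): 3 T→C, 10 G→A, 12 C→T, 13 G→A, 14 C→T, 15 A→G, 16 T→C.
Transversions (purine↔pyrimidine): 1 C→A, 2 C→G, 5 G→C.

7 transitions, 3 transversions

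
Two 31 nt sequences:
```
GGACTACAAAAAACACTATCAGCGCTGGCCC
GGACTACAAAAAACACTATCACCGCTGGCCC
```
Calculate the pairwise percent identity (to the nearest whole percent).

97%

Mismatch at position 22 (1-based): 1 of 31.
Identical positions: 30/31 = 96.77% → 97%.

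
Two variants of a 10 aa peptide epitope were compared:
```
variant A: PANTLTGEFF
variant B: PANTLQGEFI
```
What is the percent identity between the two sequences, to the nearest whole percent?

80%

Mismatches at positions 6, 10 (1-based): 2 of 10.
Identical positions: 8/10 = 80% → 80%.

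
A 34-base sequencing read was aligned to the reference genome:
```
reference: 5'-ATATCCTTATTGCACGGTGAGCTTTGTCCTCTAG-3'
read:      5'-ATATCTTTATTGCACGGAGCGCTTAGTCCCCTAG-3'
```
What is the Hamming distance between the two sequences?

Comparing position by position, 5 sites differ: 6 (C/T), 18 (T/A), 20 (A/C), 25 (T/A), 30 (T/C).

5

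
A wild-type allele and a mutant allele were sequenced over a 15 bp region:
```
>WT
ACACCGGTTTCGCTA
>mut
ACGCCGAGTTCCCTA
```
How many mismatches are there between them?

4

Mismatches (1-based): base 3: A→G; base 7: G→A; base 8: T→G; base 12: G→C.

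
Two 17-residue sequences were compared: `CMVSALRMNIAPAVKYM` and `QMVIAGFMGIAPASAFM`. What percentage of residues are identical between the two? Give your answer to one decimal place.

8 positions differ (1, 4, 6, 7, 9, 14, 15, 16), so 9 of 17 match: 9/17 = 52.94%.

52.9%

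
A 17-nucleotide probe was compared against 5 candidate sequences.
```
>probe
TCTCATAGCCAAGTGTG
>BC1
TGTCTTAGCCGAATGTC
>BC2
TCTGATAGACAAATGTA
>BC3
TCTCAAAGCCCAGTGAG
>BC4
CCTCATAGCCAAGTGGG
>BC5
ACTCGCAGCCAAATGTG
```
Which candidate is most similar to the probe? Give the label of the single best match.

BC1 differs at 5 positions; BC2 differs at 4 positions; BC3 differs at 3 positions; BC4 differs at 2 positions; BC5 differs at 4 positions. The closest is BC4.

BC4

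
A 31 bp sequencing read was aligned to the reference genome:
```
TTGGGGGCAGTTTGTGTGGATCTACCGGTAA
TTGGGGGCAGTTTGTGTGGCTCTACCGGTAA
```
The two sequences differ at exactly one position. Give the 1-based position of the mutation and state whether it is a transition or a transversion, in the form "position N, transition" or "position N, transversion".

The sequences differ only at position 20: A→C (purine→pyrimidine), a transversion.

position 20, transversion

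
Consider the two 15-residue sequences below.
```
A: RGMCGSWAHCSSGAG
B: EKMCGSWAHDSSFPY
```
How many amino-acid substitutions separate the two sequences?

Comparing position by position, 6 residues differ: 1 (R/E), 2 (G/K), 10 (C/D), 13 (G/F), 14 (A/P), 15 (G/Y).

6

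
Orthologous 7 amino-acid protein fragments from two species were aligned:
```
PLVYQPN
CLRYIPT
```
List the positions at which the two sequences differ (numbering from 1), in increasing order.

Scanning 1-based: 1: P/C; 3: V/R; 5: Q/I; 7: N/T.

1, 3, 5, 7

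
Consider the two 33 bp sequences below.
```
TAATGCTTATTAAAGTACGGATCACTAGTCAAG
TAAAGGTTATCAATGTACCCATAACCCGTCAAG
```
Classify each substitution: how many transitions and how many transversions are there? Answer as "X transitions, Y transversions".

2 transitions, 7 transversions

Mismatches (1-based):
base 4: T→A (pyrimidine→purine, transversion)
base 6: C→G (pyrimidine→purine, transversion)
base 11: T→C (pyrimidine→pyrimidine, transition)
base 14: A→T (purine→pyrimidine, transversion)
base 19: G→C (purine→pyrimidine, transversion)
base 20: G→C (purine→pyrimidine, transversion)
base 23: C→A (pyrimidine→purine, transversion)
base 26: T→C (pyrimidine→pyrimidine, transition)
base 27: A→C (purine→pyrimidine, transversion)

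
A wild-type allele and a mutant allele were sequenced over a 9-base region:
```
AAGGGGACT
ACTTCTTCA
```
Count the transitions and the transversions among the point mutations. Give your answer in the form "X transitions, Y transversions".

0 transitions, 7 transversions

Transitions (purine↔purine or pyrimidine↔pyrimidine): none.
Transversions (purine↔pyrimidine): 2 A→C, 3 G→T, 4 G→T, 5 G→C, 6 G→T, 7 A→T, 9 T→A.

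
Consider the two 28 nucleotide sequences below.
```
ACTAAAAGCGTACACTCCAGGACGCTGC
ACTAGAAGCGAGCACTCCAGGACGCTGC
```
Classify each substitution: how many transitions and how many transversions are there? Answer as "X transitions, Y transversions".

Mismatches (1-based):
base 5: A→G (purine→purine, transition)
base 11: T→A (pyrimidine→purine, transversion)
base 12: A→G (purine→purine, transition)

2 transitions, 1 transversion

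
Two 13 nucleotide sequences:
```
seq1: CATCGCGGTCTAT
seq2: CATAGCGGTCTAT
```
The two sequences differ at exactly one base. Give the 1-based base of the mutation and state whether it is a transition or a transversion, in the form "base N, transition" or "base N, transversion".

The sequences differ only at base 4: C→A (pyrimidine→purine), a transversion.

base 4, transversion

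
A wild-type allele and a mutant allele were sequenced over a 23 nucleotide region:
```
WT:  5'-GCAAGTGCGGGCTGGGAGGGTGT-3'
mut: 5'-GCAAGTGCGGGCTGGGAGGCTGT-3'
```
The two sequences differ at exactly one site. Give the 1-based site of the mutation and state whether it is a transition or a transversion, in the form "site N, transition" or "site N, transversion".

site 20, transversion

Site 20 changes G→C. G is a purine and C is a pyrimidine, so this is a transversion.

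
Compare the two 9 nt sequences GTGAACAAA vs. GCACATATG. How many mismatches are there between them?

6

Comparing position by position, 6 sites differ: 2 (T/C), 3 (G/A), 4 (A/C), 6 (C/T), 8 (A/T), 9 (A/G).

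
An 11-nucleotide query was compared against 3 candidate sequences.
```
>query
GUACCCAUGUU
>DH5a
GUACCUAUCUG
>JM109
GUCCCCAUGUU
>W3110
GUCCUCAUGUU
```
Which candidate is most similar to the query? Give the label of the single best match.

JM109

Hamming distances to query — DH5a: 3; JM109: 1; W3110: 2.
Smallest is JM109 with 1 mismatch.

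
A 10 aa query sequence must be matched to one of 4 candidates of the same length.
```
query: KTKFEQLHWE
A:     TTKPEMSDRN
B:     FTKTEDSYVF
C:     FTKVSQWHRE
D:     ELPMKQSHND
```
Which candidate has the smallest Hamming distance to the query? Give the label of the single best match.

C

Hamming distances to query — A: 7; B: 7; C: 5; D: 8.
Smallest is C with 5 mismatches.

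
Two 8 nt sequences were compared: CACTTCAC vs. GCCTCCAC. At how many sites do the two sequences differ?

3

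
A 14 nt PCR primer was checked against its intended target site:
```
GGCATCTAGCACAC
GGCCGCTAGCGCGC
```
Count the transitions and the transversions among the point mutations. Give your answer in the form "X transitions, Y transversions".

2 transitions, 2 transversions

Mismatches (1-based):
base 4: A→C (purine→pyrimidine, transversion)
base 5: T→G (pyrimidine→purine, transversion)
base 11: A→G (purine→purine, transition)
base 13: A→G (purine→purine, transition)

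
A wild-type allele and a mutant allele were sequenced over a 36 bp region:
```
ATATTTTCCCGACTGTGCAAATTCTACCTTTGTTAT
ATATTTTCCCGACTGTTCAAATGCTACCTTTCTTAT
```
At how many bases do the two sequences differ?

3

The sequences differ at bases 17, 23, 32 (1-based) — 3 in total.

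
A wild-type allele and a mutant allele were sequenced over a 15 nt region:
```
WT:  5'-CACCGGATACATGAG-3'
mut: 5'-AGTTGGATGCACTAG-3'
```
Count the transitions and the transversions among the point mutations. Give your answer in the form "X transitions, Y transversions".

5 transitions, 2 transversions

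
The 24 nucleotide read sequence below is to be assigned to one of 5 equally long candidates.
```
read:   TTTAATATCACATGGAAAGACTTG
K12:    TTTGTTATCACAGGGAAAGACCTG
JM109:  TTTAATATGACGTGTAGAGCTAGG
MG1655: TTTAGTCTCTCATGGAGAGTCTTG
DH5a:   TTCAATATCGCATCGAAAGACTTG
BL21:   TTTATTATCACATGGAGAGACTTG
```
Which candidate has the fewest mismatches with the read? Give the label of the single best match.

BL21

K12 differs at 4 sites; JM109 differs at 8 sites; MG1655 differs at 5 sites; DH5a differs at 3 sites; BL21 differs at 2 sites. The closest is BL21.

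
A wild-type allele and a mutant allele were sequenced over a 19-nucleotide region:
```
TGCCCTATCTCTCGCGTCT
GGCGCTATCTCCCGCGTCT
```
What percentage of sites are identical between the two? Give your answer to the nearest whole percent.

3 positions differ (1, 4, 12), so 16 of 19 match: 16/19 = 84.21%.

84%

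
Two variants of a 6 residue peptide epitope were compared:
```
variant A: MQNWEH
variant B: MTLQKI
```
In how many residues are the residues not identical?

Mismatches (1-based): residue 2: Q→T; residue 3: N→L; residue 4: W→Q; residue 5: E→K; residue 6: H→I.

5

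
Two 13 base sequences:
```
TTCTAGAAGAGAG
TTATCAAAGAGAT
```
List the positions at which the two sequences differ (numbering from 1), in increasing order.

Scanning 1-based: 3: C/A; 5: A/C; 6: G/A; 13: G/T.

3, 5, 6, 13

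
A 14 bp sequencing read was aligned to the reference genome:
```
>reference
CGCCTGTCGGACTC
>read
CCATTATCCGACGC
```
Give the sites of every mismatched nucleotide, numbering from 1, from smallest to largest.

Differences at site 2 (G→C), site 3 (C→A), site 4 (C→T), site 6 (G→A), site 9 (G→C), site 13 (T→G).

2, 3, 4, 6, 9, 13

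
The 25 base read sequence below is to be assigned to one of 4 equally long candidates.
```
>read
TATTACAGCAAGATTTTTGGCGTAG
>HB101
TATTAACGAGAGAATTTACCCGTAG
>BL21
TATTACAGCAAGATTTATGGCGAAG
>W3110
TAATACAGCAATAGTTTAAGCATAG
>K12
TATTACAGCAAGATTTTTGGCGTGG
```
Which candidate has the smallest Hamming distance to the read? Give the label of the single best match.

K12

HB101 differs at 8 bases; BL21 differs at 2 bases; W3110 differs at 6 bases; K12 differs at 1 base. The closest is K12.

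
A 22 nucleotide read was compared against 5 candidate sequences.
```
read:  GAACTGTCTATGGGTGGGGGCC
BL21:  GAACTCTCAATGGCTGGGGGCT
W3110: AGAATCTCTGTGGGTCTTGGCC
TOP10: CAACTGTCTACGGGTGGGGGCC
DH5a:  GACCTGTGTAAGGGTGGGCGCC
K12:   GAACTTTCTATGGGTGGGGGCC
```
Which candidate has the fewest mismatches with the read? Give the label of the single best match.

Hamming distances to read — BL21: 4; W3110: 8; TOP10: 2; DH5a: 4; K12: 1.
Smallest is K12 with 1 mismatch.

K12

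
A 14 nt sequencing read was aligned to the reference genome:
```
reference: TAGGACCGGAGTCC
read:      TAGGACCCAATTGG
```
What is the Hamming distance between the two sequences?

5

Comparing position by position, 5 positions differ: 8 (G/C), 9 (G/A), 11 (G/T), 13 (C/G), 14 (C/G).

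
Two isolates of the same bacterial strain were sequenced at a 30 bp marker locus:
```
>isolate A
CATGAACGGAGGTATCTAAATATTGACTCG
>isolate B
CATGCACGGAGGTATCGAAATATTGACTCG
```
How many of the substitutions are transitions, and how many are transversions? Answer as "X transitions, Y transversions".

0 transitions, 2 transversions

Mismatches (1-based):
base 5: A→C (purine→pyrimidine, transversion)
base 17: T→G (pyrimidine→purine, transversion)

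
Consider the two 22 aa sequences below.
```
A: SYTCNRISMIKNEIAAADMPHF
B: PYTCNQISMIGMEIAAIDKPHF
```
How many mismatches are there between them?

6

The sequences differ at positions 1, 6, 11, 12, 17, 19 (1-based) — 6 in total.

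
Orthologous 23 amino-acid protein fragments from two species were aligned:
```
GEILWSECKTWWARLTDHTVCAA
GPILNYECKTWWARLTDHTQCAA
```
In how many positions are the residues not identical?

4

The sequences differ at positions 2, 5, 6, 20 (1-based) — 4 in total.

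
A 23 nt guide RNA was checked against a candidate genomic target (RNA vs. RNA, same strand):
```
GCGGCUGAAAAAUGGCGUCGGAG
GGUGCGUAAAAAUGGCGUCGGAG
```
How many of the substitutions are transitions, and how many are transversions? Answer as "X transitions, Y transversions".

0 transitions, 4 transversions

Transitions (purine↔purine or pyrimidine↔pyrimidine): none.
Transversions (purine↔pyrimidine): 2 C→G, 3 G→U, 6 U→G, 7 G→U.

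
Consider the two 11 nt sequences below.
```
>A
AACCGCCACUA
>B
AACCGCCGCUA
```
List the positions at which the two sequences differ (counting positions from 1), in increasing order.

Differences at position 8 (A→G).

8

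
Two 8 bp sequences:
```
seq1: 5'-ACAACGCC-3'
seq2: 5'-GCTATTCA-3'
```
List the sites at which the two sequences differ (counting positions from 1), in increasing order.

Differences at site 1 (A→G), site 3 (A→T), site 5 (C→T), site 6 (G→T), site 8 (C→A).

1, 3, 5, 6, 8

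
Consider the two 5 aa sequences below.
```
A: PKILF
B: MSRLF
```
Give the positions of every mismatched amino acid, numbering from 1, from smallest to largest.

1, 2, 3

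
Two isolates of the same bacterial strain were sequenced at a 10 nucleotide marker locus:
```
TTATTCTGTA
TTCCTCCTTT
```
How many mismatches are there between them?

Mismatches (1-based): position 3: A→C; position 4: T→C; position 7: T→C; position 8: G→T; position 10: A→T.

5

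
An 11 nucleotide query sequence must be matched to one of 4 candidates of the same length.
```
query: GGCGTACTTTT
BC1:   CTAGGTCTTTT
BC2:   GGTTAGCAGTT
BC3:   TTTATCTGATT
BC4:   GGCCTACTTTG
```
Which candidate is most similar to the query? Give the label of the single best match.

BC4

BC1 differs at 5 sites; BC2 differs at 6 sites; BC3 differs at 8 sites; BC4 differs at 2 sites. The closest is BC4.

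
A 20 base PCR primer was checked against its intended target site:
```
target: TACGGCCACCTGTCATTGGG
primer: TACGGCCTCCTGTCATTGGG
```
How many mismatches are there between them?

1

Comparing position by position, 1 site differs: 8 (A/T).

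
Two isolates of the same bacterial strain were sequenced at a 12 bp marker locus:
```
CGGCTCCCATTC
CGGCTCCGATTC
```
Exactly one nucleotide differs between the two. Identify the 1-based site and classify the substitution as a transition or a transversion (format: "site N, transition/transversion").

site 8, transversion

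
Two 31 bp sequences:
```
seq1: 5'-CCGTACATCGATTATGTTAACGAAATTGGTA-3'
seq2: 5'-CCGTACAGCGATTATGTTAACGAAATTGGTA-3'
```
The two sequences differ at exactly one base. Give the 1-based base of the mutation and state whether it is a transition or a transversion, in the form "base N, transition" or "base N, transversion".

Base 8 changes T→G. T is a pyrimidine and G is a purine, so this is a transversion.

base 8, transversion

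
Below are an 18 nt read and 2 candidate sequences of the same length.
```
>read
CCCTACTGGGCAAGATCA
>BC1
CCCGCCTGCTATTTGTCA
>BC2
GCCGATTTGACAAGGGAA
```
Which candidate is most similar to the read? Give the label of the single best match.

BC2

Hamming distances to read — BC1: 9; BC2: 8.
Smallest is BC2 with 8 mismatches.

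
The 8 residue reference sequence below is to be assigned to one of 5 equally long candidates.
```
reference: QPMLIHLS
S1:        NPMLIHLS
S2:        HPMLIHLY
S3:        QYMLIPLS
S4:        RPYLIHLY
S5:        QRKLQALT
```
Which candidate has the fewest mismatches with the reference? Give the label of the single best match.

S1

Hamming distances to reference — S1: 1; S2: 2; S3: 2; S4: 3; S5: 5.
Smallest is S1 with 1 mismatch.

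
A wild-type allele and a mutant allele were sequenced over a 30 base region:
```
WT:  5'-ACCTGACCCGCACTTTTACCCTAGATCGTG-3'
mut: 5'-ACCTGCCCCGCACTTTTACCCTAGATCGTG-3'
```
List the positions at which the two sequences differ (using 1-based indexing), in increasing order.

Differences at position 6 (A→C).

6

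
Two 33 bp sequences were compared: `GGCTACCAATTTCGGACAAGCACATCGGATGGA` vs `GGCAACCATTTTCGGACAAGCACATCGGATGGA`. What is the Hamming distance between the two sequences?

2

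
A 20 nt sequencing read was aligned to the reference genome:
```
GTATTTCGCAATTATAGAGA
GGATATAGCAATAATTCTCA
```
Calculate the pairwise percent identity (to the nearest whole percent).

Mismatches at positions 2, 5, 7, 13, 16, 17, 18, 19 (1-based): 8 of 20.
Identical positions: 12/20 = 60% → 60%.

60%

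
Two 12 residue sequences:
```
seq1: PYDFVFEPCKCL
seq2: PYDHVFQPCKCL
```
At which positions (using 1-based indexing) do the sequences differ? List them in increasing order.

Differences at position 4 (F→H), position 7 (E→Q).

4, 7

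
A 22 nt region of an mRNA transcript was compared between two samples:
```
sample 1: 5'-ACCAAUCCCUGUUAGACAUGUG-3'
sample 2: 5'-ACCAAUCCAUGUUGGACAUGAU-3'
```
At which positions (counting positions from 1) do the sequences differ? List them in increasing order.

Scanning 1-based: 9: C/A; 14: A/G; 21: U/A; 22: G/U.

9, 14, 21, 22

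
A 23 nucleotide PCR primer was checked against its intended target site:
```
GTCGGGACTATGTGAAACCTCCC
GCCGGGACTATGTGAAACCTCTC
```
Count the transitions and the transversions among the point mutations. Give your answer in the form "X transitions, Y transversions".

2 transitions, 0 transversions

Transitions (purine↔purine or pyrimidine↔pyrimidine): 2 T→C, 22 C→T.
Transversions (purine↔pyrimidine): none.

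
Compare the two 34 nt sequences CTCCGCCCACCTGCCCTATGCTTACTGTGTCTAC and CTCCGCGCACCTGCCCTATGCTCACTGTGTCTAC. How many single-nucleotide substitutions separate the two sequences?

Mismatches (1-based): site 7: C→G; site 23: T→C.

2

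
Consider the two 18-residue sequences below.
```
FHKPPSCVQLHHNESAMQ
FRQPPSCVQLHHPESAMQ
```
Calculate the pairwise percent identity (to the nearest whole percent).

83%

Mismatches at positions 2, 3, 13 (1-based): 3 of 18.
Identical positions: 15/18 = 83.33% → 83%.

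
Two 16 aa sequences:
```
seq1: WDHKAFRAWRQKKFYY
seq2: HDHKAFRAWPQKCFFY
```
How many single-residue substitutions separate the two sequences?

4

Comparing position by position, 4 residues differ: 1 (W/H), 10 (R/P), 13 (K/C), 15 (Y/F).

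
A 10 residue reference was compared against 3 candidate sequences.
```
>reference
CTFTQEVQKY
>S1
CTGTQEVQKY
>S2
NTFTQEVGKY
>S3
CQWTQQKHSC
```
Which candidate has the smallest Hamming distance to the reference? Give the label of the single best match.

S1

Hamming distances to reference — S1: 1; S2: 2; S3: 7.
Smallest is S1 with 1 mismatch.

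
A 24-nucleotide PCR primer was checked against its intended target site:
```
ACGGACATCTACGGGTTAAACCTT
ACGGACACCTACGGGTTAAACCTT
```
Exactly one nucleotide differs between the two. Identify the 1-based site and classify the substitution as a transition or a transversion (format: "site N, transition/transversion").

site 8, transition

The sequences differ only at site 8: T→C (pyrimidine→pyrimidine), a transition.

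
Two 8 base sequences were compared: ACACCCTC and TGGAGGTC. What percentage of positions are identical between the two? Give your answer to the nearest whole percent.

25%

6 positions differ (1, 2, 3, 4, 5, 6), so 2 of 8 match: 2/8 = 25%.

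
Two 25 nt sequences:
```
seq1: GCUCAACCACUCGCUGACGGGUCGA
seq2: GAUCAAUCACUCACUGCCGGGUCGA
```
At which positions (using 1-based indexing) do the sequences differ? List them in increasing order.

Differences at position 2 (C→A), position 7 (C→U), position 13 (G→A), position 17 (A→C).

2, 7, 13, 17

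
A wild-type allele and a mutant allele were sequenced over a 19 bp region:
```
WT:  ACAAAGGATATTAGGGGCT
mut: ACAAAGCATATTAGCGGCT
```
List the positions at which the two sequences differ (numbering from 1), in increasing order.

Scanning 1-based: 7: G/C; 15: G/C.

7, 15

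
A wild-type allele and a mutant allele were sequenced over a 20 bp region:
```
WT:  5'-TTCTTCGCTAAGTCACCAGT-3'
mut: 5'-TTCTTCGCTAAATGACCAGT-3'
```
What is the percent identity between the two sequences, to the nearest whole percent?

90%

Mismatches at positions 12, 14 (1-based): 2 of 20.
Identical positions: 18/20 = 90% → 90%.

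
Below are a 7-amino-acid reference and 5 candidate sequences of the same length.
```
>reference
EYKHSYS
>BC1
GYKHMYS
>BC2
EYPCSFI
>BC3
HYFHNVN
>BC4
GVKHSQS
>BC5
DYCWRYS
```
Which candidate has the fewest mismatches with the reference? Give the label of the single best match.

BC1 differs at 2 residues; BC2 differs at 4 residues; BC3 differs at 5 residues; BC4 differs at 3 residues; BC5 differs at 4 residues. The closest is BC1.

BC1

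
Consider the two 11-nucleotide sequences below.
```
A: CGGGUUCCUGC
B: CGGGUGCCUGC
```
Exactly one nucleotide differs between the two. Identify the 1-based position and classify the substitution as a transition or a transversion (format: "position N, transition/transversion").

The sequences differ only at position 6: U→G (pyrimidine→purine), a transversion.

position 6, transversion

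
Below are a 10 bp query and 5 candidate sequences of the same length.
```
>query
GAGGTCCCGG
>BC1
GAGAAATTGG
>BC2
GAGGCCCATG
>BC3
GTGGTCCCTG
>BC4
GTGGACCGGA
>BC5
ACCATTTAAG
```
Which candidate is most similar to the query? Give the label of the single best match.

BC1 differs at 5 positions; BC2 differs at 3 positions; BC3 differs at 2 positions; BC4 differs at 4 positions; BC5 differs at 8 positions. The closest is BC3.

BC3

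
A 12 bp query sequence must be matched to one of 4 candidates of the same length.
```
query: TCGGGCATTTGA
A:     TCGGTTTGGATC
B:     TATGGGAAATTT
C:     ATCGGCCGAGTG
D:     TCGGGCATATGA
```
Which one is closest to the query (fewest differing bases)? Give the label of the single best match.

A differs at 8 bases; B differs at 7 bases; C differs at 9 bases; D differs at 1 base. The closest is D.

D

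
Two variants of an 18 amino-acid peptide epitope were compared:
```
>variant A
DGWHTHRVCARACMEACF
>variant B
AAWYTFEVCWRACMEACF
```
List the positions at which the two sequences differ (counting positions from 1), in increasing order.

1, 2, 4, 6, 7, 10

Differences at position 1 (D→A), position 2 (G→A), position 4 (H→Y), position 6 (H→F), position 7 (R→E), position 10 (A→W).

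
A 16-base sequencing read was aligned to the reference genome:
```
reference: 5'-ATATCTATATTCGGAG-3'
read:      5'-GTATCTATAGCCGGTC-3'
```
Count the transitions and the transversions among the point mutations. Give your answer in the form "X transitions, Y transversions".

2 transitions, 3 transversions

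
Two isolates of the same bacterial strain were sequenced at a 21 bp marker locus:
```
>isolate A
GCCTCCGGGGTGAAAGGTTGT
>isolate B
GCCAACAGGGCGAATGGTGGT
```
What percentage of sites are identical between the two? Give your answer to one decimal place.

71.4%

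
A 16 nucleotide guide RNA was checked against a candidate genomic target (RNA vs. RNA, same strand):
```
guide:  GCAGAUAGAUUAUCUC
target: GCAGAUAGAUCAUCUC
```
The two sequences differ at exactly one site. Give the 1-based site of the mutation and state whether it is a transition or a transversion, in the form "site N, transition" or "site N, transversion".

The sequences differ only at site 11: U→C (pyrimidine→pyrimidine), a transition.

site 11, transition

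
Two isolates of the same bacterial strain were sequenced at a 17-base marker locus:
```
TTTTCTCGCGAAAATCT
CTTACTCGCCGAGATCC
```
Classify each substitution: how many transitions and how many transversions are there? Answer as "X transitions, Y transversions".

4 transitions, 2 transversions

Transitions (purine↔purine or pyrimidine↔pyrimidine): 1 T→C, 11 A→G, 13 A→G, 17 T→C.
Transversions (purine↔pyrimidine): 4 T→A, 10 G→C.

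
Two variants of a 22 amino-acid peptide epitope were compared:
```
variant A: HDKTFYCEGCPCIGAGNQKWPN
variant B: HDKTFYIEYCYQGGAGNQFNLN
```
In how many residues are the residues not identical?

8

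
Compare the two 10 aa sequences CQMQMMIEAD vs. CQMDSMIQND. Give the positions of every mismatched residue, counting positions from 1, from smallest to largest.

4, 5, 8, 9

Scanning 1-based: 4: Q/D; 5: M/S; 8: E/Q; 9: A/N.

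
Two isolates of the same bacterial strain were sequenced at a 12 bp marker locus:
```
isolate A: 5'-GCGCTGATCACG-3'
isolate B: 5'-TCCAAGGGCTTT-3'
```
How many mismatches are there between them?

Comparing position by position, 9 positions differ: 1 (G/T), 3 (G/C), 4 (C/A), 5 (T/A), 7 (A/G), 8 (T/G), 10 (A/T), 11 (C/T), 12 (G/T).

9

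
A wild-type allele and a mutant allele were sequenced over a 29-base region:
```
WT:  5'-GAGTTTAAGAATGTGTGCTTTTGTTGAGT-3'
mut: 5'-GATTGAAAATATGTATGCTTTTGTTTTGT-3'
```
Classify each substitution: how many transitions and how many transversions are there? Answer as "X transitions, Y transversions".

Mismatches (1-based):
site 3: G→T (purine→pyrimidine, transversion)
site 5: T→G (pyrimidine→purine, transversion)
site 6: T→A (pyrimidine→purine, transversion)
site 9: G→A (purine→purine, transition)
site 10: A→T (purine→pyrimidine, transversion)
site 15: G→A (purine→purine, transition)
site 26: G→T (purine→pyrimidine, transversion)
site 27: A→T (purine→pyrimidine, transversion)

2 transitions, 6 transversions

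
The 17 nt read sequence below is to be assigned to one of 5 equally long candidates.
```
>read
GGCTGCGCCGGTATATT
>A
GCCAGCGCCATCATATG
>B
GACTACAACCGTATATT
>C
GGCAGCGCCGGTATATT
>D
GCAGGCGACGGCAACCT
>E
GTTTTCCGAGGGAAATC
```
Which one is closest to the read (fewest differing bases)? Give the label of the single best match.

C

Hamming distances to read — A: 6; B: 5; C: 1; D: 8; E: 9.
Smallest is C with 1 mismatch.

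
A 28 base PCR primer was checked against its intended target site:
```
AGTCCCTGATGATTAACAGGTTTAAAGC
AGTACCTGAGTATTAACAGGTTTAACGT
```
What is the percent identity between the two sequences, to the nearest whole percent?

Mismatches at positions 4, 10, 11, 26, 28 (1-based): 5 of 28.
Identical positions: 23/28 = 82.14% → 82%.

82%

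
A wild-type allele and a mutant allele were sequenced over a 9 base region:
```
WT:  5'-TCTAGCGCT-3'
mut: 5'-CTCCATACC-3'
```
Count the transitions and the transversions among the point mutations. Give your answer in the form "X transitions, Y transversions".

7 transitions, 1 transversion

Transitions (purine↔purine or pyrimidine↔pyrimidine): 1 T→C, 2 C→T, 3 T→C, 5 G→A, 6 C→T, 7 G→A, 9 T→C.
Transversions (purine↔pyrimidine): 4 A→C.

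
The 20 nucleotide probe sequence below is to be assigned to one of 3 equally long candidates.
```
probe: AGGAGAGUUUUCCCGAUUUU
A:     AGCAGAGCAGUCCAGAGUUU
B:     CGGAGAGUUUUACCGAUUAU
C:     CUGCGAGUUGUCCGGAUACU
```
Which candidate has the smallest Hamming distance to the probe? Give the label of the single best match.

B

A differs at 6 sites; B differs at 3 sites; C differs at 7 sites. The closest is B.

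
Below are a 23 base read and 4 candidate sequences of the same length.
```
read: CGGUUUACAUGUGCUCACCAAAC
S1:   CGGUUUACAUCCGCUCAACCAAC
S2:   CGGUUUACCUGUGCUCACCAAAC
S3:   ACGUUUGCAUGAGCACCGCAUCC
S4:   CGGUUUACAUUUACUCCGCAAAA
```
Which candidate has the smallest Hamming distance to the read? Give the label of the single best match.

S2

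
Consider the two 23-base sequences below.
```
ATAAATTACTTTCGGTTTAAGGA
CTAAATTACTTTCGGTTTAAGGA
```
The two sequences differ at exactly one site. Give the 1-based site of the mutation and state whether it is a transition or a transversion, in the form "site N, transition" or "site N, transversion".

site 1, transversion

The sequences differ only at site 1: A→C (purine→pyrimidine), a transversion.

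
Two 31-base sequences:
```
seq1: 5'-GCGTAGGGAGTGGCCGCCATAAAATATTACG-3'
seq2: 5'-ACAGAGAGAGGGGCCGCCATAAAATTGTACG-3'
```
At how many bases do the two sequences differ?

The sequences differ at bases 1, 3, 4, 7, 11, 26, 27 (1-based) — 7 in total.

7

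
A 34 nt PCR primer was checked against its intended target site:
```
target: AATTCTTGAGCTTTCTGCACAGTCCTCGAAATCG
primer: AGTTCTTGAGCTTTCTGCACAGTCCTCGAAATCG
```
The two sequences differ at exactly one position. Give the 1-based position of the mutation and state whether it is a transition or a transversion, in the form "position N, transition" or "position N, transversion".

The sequences differ only at position 2: A→G (purine→purine), a transition.

position 2, transition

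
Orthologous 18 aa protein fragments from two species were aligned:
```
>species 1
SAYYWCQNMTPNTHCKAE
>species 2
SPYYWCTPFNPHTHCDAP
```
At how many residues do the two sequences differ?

8

The sequences differ at residues 2, 7, 8, 9, 10, 12, 16, 18 (1-based) — 8 in total.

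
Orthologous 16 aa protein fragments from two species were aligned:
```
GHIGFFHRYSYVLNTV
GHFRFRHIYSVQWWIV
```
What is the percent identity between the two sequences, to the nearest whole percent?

44%

9 positions differ (3, 4, 6, 8, 11, 12, 13, 14, 15), so 7 of 16 match: 7/16 = 43.75%.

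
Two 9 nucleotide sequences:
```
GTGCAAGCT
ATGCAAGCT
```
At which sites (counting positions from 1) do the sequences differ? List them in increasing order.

Differences at site 1 (G→A).

1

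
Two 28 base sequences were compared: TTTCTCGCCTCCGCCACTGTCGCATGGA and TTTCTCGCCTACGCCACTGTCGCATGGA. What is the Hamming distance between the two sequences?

Mismatches (1-based): position 11: C→A.

1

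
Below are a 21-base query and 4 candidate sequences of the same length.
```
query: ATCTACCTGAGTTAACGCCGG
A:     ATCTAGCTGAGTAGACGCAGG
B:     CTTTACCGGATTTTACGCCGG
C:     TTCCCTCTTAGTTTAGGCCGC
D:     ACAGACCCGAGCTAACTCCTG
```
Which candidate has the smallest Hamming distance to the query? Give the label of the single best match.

A

A differs at 4 bases; B differs at 5 bases; C differs at 8 bases; D differs at 7 bases. The closest is A.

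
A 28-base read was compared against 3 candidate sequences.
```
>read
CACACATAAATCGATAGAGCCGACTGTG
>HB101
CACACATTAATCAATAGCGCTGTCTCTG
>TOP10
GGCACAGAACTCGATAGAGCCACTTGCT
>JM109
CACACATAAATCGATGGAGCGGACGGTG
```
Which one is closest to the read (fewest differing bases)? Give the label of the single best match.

JM109

Hamming distances to read — HB101: 6; TOP10: 9; JM109: 3.
Smallest is JM109 with 3 mismatches.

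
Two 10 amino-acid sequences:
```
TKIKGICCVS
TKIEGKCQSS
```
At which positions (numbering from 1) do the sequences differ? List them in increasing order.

4, 6, 8, 9

Scanning 1-based: 4: K/E; 6: I/K; 8: C/Q; 9: V/S.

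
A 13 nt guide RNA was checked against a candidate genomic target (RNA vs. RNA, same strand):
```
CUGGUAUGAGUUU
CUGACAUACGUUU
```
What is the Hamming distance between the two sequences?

4

The sequences differ at sites 4, 5, 8, 9 (1-based) — 4 in total.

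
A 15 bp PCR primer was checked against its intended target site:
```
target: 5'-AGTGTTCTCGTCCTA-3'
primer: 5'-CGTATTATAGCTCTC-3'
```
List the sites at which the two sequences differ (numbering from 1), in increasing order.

1, 4, 7, 9, 11, 12, 15

Differences at site 1 (A→C), site 4 (G→A), site 7 (C→A), site 9 (C→A), site 11 (T→C), site 12 (C→T), site 15 (A→C).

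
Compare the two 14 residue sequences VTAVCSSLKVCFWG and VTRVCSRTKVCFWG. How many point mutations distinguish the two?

Comparing position by position, 3 positions differ: 3 (A/R), 7 (S/R), 8 (L/T).

3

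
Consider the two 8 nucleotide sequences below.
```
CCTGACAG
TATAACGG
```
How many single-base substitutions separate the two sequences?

4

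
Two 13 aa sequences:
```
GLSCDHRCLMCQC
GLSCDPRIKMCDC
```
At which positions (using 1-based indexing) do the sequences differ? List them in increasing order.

6, 8, 9, 12

Scanning 1-based: 6: H/P; 8: C/I; 9: L/K; 12: Q/D.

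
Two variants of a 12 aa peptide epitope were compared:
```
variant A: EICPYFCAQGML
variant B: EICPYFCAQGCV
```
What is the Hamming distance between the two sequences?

2

The sequences differ at residues 11, 12 (1-based) — 2 in total.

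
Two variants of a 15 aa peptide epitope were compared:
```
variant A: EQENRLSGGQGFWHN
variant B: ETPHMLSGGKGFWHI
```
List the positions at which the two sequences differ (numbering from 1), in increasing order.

Scanning 1-based: 2: Q/T; 3: E/P; 4: N/H; 5: R/M; 10: Q/K; 15: N/I.

2, 3, 4, 5, 10, 15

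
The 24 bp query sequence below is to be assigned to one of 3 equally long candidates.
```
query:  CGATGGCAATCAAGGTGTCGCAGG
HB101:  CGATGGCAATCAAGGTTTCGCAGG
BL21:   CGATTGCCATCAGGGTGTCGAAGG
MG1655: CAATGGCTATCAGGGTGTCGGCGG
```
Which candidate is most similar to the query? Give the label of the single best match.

HB101 differs at 1 position; BL21 differs at 4 positions; MG1655 differs at 5 positions. The closest is HB101.

HB101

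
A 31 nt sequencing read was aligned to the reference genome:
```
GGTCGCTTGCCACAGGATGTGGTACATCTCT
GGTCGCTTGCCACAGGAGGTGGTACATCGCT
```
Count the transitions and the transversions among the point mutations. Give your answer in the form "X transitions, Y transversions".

0 transitions, 2 transversions

Mismatches (1-based):
position 18: T→G (pyrimidine→purine, transversion)
position 29: T→G (pyrimidine→purine, transversion)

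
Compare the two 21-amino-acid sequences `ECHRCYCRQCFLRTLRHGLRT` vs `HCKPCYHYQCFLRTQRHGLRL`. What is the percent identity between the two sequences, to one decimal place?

7 positions differ (1, 3, 4, 7, 8, 15, 21), so 14 of 21 match: 14/21 = 66.67%.

66.7%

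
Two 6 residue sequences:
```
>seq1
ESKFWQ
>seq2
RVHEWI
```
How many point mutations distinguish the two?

The sequences differ at positions 1, 2, 3, 4, 6 (1-based) — 5 in total.

5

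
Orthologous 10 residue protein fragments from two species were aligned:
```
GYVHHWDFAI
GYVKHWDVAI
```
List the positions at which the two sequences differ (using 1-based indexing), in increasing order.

4, 8

Differences at position 4 (H→K), position 8 (F→V).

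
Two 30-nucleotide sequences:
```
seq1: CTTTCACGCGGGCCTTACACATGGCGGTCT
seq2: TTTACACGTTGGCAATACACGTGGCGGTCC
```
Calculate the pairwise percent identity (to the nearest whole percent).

8 positions differ (1, 4, 9, 10, 14, 15, 21, 30), so 22 of 30 match: 22/30 = 73.33%.

73%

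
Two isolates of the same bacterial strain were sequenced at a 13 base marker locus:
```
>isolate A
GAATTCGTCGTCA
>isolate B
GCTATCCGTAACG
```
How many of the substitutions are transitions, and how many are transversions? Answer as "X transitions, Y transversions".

3 transitions, 6 transversions

Mismatches (1-based):
position 2: A→C (purine→pyrimidine, transversion)
position 3: A→T (purine→pyrimidine, transversion)
position 4: T→A (pyrimidine→purine, transversion)
position 7: G→C (purine→pyrimidine, transversion)
position 8: T→G (pyrimidine→purine, transversion)
position 9: C→T (pyrimidine→pyrimidine, transition)
position 10: G→A (purine→purine, transition)
position 11: T→A (pyrimidine→purine, transversion)
position 13: A→G (purine→purine, transition)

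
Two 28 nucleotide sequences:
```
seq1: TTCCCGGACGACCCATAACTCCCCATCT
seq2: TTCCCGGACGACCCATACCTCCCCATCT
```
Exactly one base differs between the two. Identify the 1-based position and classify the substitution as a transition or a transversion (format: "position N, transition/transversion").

position 18, transversion

The sequences differ only at position 18: A→C (purine→pyrimidine), a transversion.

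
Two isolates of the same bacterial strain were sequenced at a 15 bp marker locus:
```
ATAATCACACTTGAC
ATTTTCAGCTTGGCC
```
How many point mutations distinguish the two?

7

Mismatches (1-based): base 3: A→T; base 4: A→T; base 8: C→G; base 9: A→C; base 10: C→T; base 12: T→G; base 14: A→C.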